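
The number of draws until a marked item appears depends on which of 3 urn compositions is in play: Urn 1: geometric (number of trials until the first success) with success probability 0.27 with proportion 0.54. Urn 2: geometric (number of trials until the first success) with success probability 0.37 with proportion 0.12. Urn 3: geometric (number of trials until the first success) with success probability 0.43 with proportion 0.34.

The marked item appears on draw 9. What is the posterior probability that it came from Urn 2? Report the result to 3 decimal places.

The responsibility of component k is w_k f_k(x) divided by Σ_j w_j f_j(x).
Evaluate each component's likelihood at the observed value:
  f_1 = 0.27·(1−0.27)^8 = 0.27·0.080646 = 0.0217744
  f_2 = 0.37·(1−0.37)^8 = 0.37·0.0248156 = 0.00918176
  f_3 = 0.43·(1−0.43)^8 = 0.43·0.0111429 = 0.00479145
Unnormalised posteriors:
  w_1·f_1 = 0.54 × 0.0217744 = 0.0117582
  w_2·f_2 = 0.12 × 0.00918176 = 0.00110181
  w_3·f_3 = 0.34 × 0.00479145 = 0.00162909
Denominator: 0.0117582 + 0.00110181 + 0.00162909 = 0.0144891
P(Urn 2 | 9) ≈ 0.076

0.076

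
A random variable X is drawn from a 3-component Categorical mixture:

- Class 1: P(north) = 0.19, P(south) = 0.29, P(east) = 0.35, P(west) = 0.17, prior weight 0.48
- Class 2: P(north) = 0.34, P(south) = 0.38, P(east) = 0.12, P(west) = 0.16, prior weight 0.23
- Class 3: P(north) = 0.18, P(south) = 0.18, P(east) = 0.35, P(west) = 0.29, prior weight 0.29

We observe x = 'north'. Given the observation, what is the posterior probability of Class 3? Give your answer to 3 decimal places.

The responsibility of component k is π_k f_k(x) divided by Σ_j π_j f_j(x).
Evaluate each component's likelihood at the observed value:
  f_1 = P(north | comp) = 0.19
  f_2 = P(north | comp) = 0.34
  f_3 = P(north | comp) = 0.18
Prior × likelihood for each component:
  π_1·f_1 = 0.48 × 0.19 = 0.0912
  π_2·f_2 = 0.23 × 0.34 = 0.0782
  π_3·f_3 = 0.29 × 0.18 = 0.0522
Sum: 0.0912 + 0.0782 + 0.0522 = 0.2216
P(Class 3 | the observation) ≈ 0.236

0.236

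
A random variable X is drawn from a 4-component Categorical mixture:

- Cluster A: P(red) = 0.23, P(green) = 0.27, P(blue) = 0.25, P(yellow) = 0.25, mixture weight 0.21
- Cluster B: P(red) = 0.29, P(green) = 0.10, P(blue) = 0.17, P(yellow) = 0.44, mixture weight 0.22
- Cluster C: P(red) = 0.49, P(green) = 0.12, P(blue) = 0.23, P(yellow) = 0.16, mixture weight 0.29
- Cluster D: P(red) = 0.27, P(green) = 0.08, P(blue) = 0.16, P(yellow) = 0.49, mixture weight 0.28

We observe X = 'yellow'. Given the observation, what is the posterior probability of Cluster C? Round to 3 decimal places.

0.139

Apply Bayes' rule: the posterior for each component is proportional to its prior times its likelihood at x.
Component likelihoods at x = 'yellow':
  L_A = 0.25
  L_B = 0.44
  L_C = 0.16
  L_D = 0.49
Multiply by the mixture weights:
  π_A·L_A = 0.21 × 0.25 = 0.0525
  π_B·L_B = 0.22 × 0.44 = 0.0968
  π_C·L_C = 0.29 × 0.16 = 0.0464
  π_D·L_D = 0.28 × 0.49 = 0.1372
Denominator: 0.0525 + 0.0968 + 0.0464 + 0.1372 = 0.3329
Responsibility of Cluster C: 0.0464 / 0.3329 ≈ 0.139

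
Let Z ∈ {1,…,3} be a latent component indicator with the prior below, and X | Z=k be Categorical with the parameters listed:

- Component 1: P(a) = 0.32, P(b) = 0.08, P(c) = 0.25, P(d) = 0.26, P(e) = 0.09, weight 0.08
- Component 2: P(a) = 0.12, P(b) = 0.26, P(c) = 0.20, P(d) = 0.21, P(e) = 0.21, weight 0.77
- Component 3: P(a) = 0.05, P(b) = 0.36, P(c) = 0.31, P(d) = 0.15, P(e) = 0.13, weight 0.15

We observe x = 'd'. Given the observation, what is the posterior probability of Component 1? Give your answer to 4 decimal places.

0.1015

Posterior ∝ prior × likelihood, so P(k | x) ∝ π_k f_k(x); normalise over all components.
Evaluate each component's likelihood at the observed value:
  L_1 = 0.26
  L_2 = 0.21
  L_3 = 0.15
Unnormalised posteriors:
  π_1·L_1 = 0.08 × 0.26 = 0.0208
  π_2·L_2 = 0.77 × 0.21 = 0.1617
  π_3·L_3 = 0.15 × 0.15 = 0.0225
Normaliser: 0.0208 + 0.1617 + 0.0225 = 0.205
P(Component 1 | 'd') ≈ 0.1015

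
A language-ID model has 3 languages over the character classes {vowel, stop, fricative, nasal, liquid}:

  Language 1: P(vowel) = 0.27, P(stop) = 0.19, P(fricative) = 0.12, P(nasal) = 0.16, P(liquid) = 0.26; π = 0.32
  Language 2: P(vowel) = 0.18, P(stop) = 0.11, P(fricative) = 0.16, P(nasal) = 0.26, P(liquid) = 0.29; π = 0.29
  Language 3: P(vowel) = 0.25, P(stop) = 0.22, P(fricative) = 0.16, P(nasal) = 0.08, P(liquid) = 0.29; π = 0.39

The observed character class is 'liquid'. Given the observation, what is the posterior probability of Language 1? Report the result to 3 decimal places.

The responsibility of component k is w_k f_k(x) divided by Σ_j w_j f_j(x).
Component likelihoods at x = 'liquid':
  p_1 = 0.26
  p_2 = 0.29
  p_3 = 0.29
Prior × likelihood for each component:
  w_1·p_1 = 0.32 × 0.26 = 0.0832
  w_2·p_2 = 0.29 × 0.29 = 0.0841
  w_3·p_3 = 0.39 × 0.29 = 0.1131
Marginal: 0.0832 + 0.0841 + 0.1131 = 0.2804
So the posterior for Language 1 is 0.0832 / 0.2804 ≈ 0.297.

0.297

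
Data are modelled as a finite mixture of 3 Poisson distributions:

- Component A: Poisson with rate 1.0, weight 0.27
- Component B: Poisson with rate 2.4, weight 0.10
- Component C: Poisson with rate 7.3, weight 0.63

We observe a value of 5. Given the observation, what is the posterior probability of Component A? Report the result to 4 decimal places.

0.0103

Posterior ∝ prior × likelihood, so P(k | x) ∝ w_k f_k(x); normalise over all components.
Component likelihoods at x = 5:
  p_A = e^(−1.0)·1.0^5/5! = 0.00306566
  p_B = e^(−2.4)·2.4^5/5! = 0.0601961
  p_C = e^(−7.3)·7.3^5/5! = 0.116703
Prior × likelihood for each component:
  w_A·p_A = 0.27 × 0.00306566 = 0.000827729
  w_B·p_B = 0.10 × 0.0601961 = 0.00601961
  w_C·p_C = 0.63 × 0.116703 = 0.0735231
Marginal: 0.000827729 + 0.00601961 + 0.0735231 = 0.0803704
So the posterior for Component A is 0.000827729 / 0.0803704 ≈ 0.0103.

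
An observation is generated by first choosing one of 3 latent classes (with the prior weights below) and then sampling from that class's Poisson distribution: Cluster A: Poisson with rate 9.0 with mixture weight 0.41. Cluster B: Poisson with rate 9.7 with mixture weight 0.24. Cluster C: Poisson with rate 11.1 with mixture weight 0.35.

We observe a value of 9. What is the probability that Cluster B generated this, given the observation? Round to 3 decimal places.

P(component k | x) = π_k·f_k(x) / marginal(x), where marginal(x) = Σ_j π_j·f_j(x).
Evaluate each component's likelihood at the observed value:
  f_A = e^(−9.0)·9.0^9/9! = 0.131756
  f_B = e^(−9.7)·9.7^9/9! = 0.128388
  f_C = e^(−11.1)·11.1^9/9! = 0.106531
Weight by the priors:
  π_A·f_A = 0.41 × 0.131756 = 0.0540198
  π_B·f_B = 0.24 × 0.128388 = 0.0308132
  π_C·f_C = 0.35 × 0.106531 = 0.0372858
Sum: 0.0540198 + 0.0308132 + 0.0372858 = 0.122119
P(Cluster B | x) ≈ 0.252

0.252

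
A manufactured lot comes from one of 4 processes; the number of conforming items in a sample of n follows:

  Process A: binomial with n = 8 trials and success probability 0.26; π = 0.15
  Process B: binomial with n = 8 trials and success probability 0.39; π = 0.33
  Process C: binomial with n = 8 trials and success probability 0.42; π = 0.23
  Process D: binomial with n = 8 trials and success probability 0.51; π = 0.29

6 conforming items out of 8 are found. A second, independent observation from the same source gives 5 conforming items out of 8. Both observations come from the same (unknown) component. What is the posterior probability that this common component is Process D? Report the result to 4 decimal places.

Posterior ∝ prior × likelihood, so P(k | x) ∝ π_k f_k(x); normalise over all components.
Since both observations come from the same component, the likelihood for component k is f_k(x₁)·f_k(x₂).
  f_A = [0.00473654] × [0.0269619] = 0.000127706
  f_B = [0.0366611] × [0.114683] = 0.00420442
  f_C = [0.0517023] × [0.142797] = 0.00738292
  f_D = [0.118296] × [0.227315] = 0.0268905
Multiply by the mixture weights:
  π_A·f_A = 0.15 × 0.000127706 = 1.91559e-05
  π_B·f_B = 0.33 × 0.00420442 = 0.00138746
  π_C·f_C = 0.23 × 0.00738292 = 0.00169807
  π_D·f_D = 0.29 × 0.0268905 = 0.00779824
Marginal: 1.91559e-05 + 0.00138746 + 0.00169807 + 0.00779824 = 0.0109029
Responsibility of Process D: 0.00779824 / 0.0109029 ≈ 0.7152

0.7152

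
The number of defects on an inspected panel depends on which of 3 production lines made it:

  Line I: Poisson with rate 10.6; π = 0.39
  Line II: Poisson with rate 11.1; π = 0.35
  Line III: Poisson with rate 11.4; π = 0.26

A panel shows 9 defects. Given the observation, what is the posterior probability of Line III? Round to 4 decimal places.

0.2402

Posterior ∝ prior × likelihood, so P(k | x) ∝ P(Z=k) f_k(x); normalise over all components.
Poisson probabilities:
  p_I = e^(−10.6)·10.6^9/9! = 0.116003
  p_II = e^(−11.1)·11.1^9/9! = 0.106531
  p_III = e^(−11.4)·11.4^9/9! = 0.100328
Multiply by the mixture weights:
  P(Z=I)·p_I = 0.39 × 0.116003 = 0.0452411
  P(Z=II)·p_II = 0.35 × 0.106531 = 0.0372858
  P(Z=III)·p_III = 0.26 × 0.100328 = 0.0260854
Evidence: 0.0452411 + 0.0372858 + 0.0260854 = 0.108612
P(Line III | x) = 0.0260854 / 0.108612 ≈ 0.2402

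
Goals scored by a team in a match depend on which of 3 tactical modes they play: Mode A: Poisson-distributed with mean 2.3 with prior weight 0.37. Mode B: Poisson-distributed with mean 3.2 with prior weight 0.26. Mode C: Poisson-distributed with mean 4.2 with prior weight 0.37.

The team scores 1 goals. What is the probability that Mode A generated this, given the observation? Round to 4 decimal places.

The responsibility of component k is π_k f_k(x) divided by Σ_j π_j f_j(x).
Component likelihoods at x = 1 goals:
  L_A = e^(−2.3)·2.3^1/1! = 0.230595
  L_B = e^(−3.2)·3.2^1/1! = 0.130439
  L_C = e^(−4.2)·4.2^1/1! = 0.0629814
Prior × likelihood for each component:
  π_A·L_A = 0.37 × 0.230595 = 0.0853203
  π_B·L_B = 0.26 × 0.130439 = 0.0339142
  π_C·L_C = 0.37 × 0.0629814 = 0.0233031
Sum: 0.0853203 + 0.0339142 + 0.0233031 = 0.142538
Responsibility of Mode A: 0.0853203 / 0.142538 ≈ 0.5986

0.5986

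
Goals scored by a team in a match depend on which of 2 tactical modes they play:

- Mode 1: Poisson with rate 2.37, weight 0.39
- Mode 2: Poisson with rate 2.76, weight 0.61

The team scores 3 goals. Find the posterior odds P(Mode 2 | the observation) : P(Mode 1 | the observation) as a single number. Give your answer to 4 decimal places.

Since P(k|x) ∝ π_k f_k(x), the posterior odds are π_i f_i(x) / (π_j f_j(x)).
Component likelihoods at x = 3 goals:
  p_1 = e^(−2.37)·2.37^3/3! = 0.207403
  p_2 = e^(−2.76)·2.76^3/3! = 0.22178
Odds = (0.61/0.39) × (0.22178/0.207403) = 1.5641 × 1.06932 ≈ 1.6725

1.6725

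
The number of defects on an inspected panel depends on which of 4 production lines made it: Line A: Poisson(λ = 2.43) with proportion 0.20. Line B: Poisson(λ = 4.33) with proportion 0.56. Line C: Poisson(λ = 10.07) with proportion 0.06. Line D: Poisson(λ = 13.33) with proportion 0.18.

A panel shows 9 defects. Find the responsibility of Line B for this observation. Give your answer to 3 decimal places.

0.373

P(component k | x) = P(Z=k)·f_k(x) / marginal(x), where marginal(x) = Σ_j P(Z=j)·f_j(x).
Component likelihoods at x = 9 defects:
  L_A = e^(−2.43)·2.43^9/9! = 0.000716734
  L_B = e^(−4.33)·4.33^9/9! = 0.0194148
  L_C = e^(−10.07)·10.07^9/9! = 0.12421
  L_D = e^(−13.33)·13.33^9/9! = 0.0595063
Unnormalised posteriors:
  P(Z=A)·L_A = 0.20 × 0.000716734 = 0.000143347
  P(Z=B)·L_B = 0.56 × 0.0194148 = 0.0108723
  P(Z=C)·L_C = 0.06 × 0.12421 = 0.0074526
  P(Z=D)·L_D = 0.18 × 0.0595063 = 0.0107111
Sum: 0.000143347 + 0.0108723 + 0.0074526 + 0.0107111 = 0.0291794
Responsibility of Line B: 0.0108723 / 0.0291794 ≈ 0.373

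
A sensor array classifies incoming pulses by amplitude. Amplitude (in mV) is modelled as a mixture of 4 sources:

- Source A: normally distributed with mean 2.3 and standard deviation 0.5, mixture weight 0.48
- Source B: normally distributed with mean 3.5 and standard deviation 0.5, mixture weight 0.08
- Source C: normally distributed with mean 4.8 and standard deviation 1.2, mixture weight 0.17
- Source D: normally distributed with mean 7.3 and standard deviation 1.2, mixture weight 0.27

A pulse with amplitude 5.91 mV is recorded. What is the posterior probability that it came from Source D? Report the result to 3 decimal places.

0.555

Apply Bayes' rule: the posterior for each component is proportional to its prior times its likelihood at x.
Normal densities:
  f_A = (1/(0.5·√(2π)))·exp(−(5.91−2.3)²/(2·0.5²)) = 0.797885·exp(-26.06420) = 3.82298e-12
  f_B = (1/(0.5·√(2π)))·exp(−(5.91−3.5)²/(2·0.5²)) = 0.797885·exp(-11.61620) = 7.19596e-06
  f_C = (1/(1.2·√(2π)))·exp(−(5.91−4.8)²/(2·1.2²)) = 0.332452·exp(-0.42781) = 0.216737
  f_D = (1/(1.2·√(2π)))·exp(−(5.91−7.3)²/(2·1.2²)) = 0.332452·exp(-0.67087) = 0.169971
Unnormalised posteriors:
  w_A·f_A = 0.48 × 3.82298e-12 = 1.83503e-12
  w_B·f_B = 0.08 × 7.19596e-06 = 5.75676e-07
  w_C·f_C = 0.17 × 0.216737 = 0.0368452
  w_D·f_D = 0.27 × 0.169971 = 0.0458921
Denominator: 1.83503e-12 + 5.75676e-07 + 0.0368452 + 0.0458921 = 0.0827379
P(Source D | 5.91 mV) = 0.0458921 / 0.0827379 ≈ 0.555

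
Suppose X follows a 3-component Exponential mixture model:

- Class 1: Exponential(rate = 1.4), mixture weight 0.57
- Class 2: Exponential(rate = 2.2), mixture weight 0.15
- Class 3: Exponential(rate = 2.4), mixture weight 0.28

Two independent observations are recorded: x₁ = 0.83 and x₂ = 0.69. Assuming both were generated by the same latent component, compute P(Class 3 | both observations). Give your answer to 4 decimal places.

P(component k | x) = w_k·f_k(x) / marginal(x), where marginal(x) = Σ_j w_j·f_j(x).
Since both observations come from the same component, the likelihood for component k is f_k(x₁)·f_k(x₂).
  f_1 = [0.438004] × [0.532843] = 0.233387
  f_2 = [0.354324] × [0.482129] = 0.17083
  f_3 = [0.327414] × [0.458163] = 0.150009
Prior × likelihood for each component:
  w_1·f_1 = 0.57 × 0.233387 = 0.133031
  w_2·f_2 = 0.15 × 0.17083 = 0.0256245
  w_3·f_3 = 0.28 × 0.150009 = 0.0420024
Denominator: 0.133031 + 0.0256245 + 0.0420024 = 0.200658
P(Class 3 | x₁, x₂) ≈ 0.2093

0.2093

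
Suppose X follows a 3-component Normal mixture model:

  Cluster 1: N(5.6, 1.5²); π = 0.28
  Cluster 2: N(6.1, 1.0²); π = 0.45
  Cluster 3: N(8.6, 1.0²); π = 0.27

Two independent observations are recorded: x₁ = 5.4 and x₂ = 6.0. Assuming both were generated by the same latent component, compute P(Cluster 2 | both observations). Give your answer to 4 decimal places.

0.7464

Apply Bayes' rule: the posterior for each component is proportional to its prior times its likelihood at x.
Since both observations come from the same component, the likelihood for component k is f_k(x₁)·f_k(x₂).
  f_1 = [(1/(1.5·√(2π)))·exp(−(5.4−5.6)²/(2·1.5²)) = 0.265962·exp(-0.00889) = 0.263608] × [0.256671] = 0.0676606
  f_2 = [(1/(1.0·√(2π)))·exp(−(5.4−6.1)²/(2·1.0²)) = 0.398942·exp(-0.24500) = 0.312254] × [0.396953] = 0.12395
  f_3 = [(1/(1.0·√(2π)))·exp(−(5.4−8.6)²/(2·1.0²)) = 0.398942·exp(-5.12000) = 0.00238409] × [0.013583] = 3.2383e-05
Prior × likelihood for each component:
  π_1·f_1 = 0.28 × 0.0676606 = 0.018945
  π_2·f_2 = 0.45 × 0.12395 = 0.0557775
  π_3·f_3 = 0.27 × 3.2383e-05 = 8.74341e-06
Marginal: 0.018945 + 0.0557775 + 8.74341e-06 = 0.0747312
P(Cluster 2 | x₁,x₂) = 0.0557775 / 0.0747312 ≈ 0.7464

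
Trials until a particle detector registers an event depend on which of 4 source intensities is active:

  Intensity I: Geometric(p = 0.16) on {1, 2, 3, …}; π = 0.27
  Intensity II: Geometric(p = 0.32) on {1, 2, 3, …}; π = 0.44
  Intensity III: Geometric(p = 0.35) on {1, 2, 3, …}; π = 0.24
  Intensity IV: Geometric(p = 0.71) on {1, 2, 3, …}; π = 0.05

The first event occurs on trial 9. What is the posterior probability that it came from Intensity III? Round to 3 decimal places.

0.135

P(component k | x) = P(Z=k)·f_k(x) / marginal(x), where marginal(x) = Σ_j P(Z=j)·f_j(x).
Evaluate each component's likelihood at the observed value:
  p_I = 0.0396601
  p_II = 0.0146292
  p_III = 0.0111526
  p_IV = 3.55175e-05
Unnormalised posteriors:
  P(Z=I)·p_I = 0.27 × 0.0396601 = 0.0107082
  P(Z=II)·p_II = 0.44 × 0.0146292 = 0.00643686
  P(Z=III)·p_III = 0.24 × 0.0111526 = 0.00267662
  P(Z=IV)·p_IV = 0.05 × 3.55175e-05 = 1.77587e-06
Evidence: 0.0107082 + 0.00643686 + 0.00267662 + 1.77587e-06 = 0.0198235
P(Intensity III | 9) = 0.00267662 / 0.0198235 ≈ 0.135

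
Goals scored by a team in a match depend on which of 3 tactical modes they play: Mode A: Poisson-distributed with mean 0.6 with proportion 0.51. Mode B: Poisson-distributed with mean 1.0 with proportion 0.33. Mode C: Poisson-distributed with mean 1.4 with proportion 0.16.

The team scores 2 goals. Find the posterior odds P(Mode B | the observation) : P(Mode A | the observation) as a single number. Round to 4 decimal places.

1.2048

The posterior odds equal the prior odds times the likelihood ratio: (P(Z=i)/P(Z=j))·(f_i(x)/f_j(x)).
Poisson probabilities:
  f_A = e^(−0.6)·0.6^2/2! = 0.0987861
  f_B = e^(−1.0)·1.0^2/2! = 0.18394
  f_C = e^(−1.4)·1.4^2/2! = 0.241665
Odds = (0.33/0.51) × (0.18394/0.0987861) = 0.647059 × 1.862 ≈ 1.2048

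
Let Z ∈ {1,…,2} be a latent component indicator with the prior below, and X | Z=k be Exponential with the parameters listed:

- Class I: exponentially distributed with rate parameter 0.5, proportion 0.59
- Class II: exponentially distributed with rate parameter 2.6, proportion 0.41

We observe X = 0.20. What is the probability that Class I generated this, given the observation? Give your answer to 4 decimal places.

By Bayes' theorem, P(k | x) = π_k f_k(x) / Σ_j π_j f_j(x).
Evaluate each component's likelihood at the observed value:
  L_I = 0.452419
  L_II = 1.54575
Multiply by the mixture weights:
  π_I·L_I = 0.59 × 0.452419 = 0.266927
  π_II·L_II = 0.41 × 1.54575 = 0.633759
Sum: 0.266927 + 0.633759 = 0.900686
P(Class I | data) = 0.266927 / 0.900686 ≈ 0.2964

0.2964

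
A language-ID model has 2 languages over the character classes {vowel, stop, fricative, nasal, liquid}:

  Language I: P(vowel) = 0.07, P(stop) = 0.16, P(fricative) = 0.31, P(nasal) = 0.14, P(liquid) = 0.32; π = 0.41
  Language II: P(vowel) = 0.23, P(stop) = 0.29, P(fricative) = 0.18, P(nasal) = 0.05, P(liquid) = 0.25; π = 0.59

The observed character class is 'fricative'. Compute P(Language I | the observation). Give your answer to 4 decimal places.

Posterior ∝ prior × likelihood, so P(k | x) ∝ w_k f_k(x); normalise over all components.
Evaluate each component's likelihood at the observed value:
  L_I = 0.31
  L_II = 0.18
Weight by the priors:
  w_I·L_I = 0.41 × 0.31 = 0.1271
  w_II·L_II = 0.59 × 0.18 = 0.1062
Sum: 0.1271 + 0.1062 = 0.2333
Responsibility of Language I: 0.1271 / 0.2333 ≈ 0.5448

0.5448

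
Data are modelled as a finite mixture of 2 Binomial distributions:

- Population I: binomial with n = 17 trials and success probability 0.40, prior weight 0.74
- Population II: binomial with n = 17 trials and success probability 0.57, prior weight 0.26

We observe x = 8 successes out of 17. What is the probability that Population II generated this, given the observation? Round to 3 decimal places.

0.230

Apply Bayes' rule: the posterior for each component is proportional to its prior times its likelihood at x.
Component likelihoods at x = 8 successes out of 17:
  f_I = 0.160556
  f_II = 0.136144
Weight by the priors:
  P(Z=I)·f_I = 0.74 × 0.160556 = 0.118811
  P(Z=II)·f_II = 0.26 × 0.136144 = 0.0353976
Sum: 0.118811 + 0.0353976 = 0.154209
P(Population II | data) = 0.0353976 / 0.154209 ≈ 0.230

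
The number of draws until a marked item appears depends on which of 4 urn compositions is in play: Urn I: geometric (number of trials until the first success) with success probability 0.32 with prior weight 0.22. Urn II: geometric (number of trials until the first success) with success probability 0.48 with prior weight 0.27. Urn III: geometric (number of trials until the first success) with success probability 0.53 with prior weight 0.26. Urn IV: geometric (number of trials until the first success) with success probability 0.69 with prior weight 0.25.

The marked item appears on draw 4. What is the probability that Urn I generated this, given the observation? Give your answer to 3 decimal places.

0.370

P(component k | x) = π_k·f_k(x) / marginal(x), where marginal(x) = Σ_j π_j·f_j(x).
Component likelihoods at x = 4:
  L_I = 0.32·(1−0.32)^3 = 0.32·0.314432 = 0.100618
  L_II = 0.48·(1−0.48)^3 = 0.48·0.140608 = 0.0674918
  L_III = 0.53·(1−0.53)^3 = 0.53·0.103823 = 0.0550262
  L_IV = 0.69·(1−0.69)^3 = 0.69·0.029791 = 0.0205558
Multiply by the mixture weights:
  π_I·L_I = 0.22 × 0.100618 = 0.022136
  π_II·L_II = 0.27 × 0.0674918 = 0.0182228
  π_III·L_III = 0.26 × 0.0550262 = 0.0143068
  π_IV·L_IV = 0.25 × 0.0205558 = 0.00513895
Denominator: 0.022136 + 0.0182228 + 0.0143068 + 0.00513895 = 0.0598046
P(Urn I | x) = 0.022136 / 0.0598046 ≈ 0.370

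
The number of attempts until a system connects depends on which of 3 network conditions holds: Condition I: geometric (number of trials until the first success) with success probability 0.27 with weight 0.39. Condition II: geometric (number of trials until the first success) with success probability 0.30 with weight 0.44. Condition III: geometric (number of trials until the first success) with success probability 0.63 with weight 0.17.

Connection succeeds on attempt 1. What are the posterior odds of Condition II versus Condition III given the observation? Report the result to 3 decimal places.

Posterior odds = (P(Z=i) f_i(x)) / (P(Z=j) f_j(x)); the normalising sum cancels.
Geometric probabilities:
  p_I = 0.27
  p_II = 0.3
  p_III = 0.63
Posterior odds = (P(Z=II)·p_II) / (P(Z=III)·p_III) = (0.44·0.3) / (0.17·0.63) = 0.132 / 0.1071 ≈ 1.232

1.232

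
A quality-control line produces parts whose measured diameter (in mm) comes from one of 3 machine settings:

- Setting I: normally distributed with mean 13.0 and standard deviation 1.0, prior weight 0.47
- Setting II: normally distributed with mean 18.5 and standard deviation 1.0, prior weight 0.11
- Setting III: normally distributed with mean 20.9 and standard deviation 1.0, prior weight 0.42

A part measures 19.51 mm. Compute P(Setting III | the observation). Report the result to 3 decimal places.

0.708

P(component k | x) = π_k·f_k(x) / marginal(x), where marginal(x) = Σ_j π_j·f_j(x).
Evaluate each component's likelihood at the observed value:
  p_I = 2.50143e-10
  p_II = 0.239551
  p_III = 0.151831
Weight by the priors:
  π_I·p_I = 0.47 × 2.50143e-10 = 1.17567e-10
  π_II·p_II = 0.11 × 0.239551 = 0.0263506
  π_III·p_III = 0.42 × 0.151831 = 0.0637689
Denominator: 1.17567e-10 + 0.0263506 + 0.0637689 = 0.0901196
P(Setting III | 19.51 mm) ≈ 0.708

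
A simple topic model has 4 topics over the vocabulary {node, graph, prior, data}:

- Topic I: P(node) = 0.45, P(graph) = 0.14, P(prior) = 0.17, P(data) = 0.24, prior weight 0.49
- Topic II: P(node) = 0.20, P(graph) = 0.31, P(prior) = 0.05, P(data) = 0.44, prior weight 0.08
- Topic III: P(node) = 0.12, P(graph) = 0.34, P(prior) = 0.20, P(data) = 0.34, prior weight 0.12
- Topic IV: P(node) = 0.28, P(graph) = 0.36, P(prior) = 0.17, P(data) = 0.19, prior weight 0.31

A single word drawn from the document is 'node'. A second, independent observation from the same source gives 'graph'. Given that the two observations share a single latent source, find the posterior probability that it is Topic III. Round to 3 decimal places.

The responsibility of component k is w_k f_k(x) divided by Σ_j w_j f_j(x).
Since both observations come from the same component, the likelihood for component k is f_k(x₁)·f_k(x₂).
  L_I = [P(node | comp) = 0.45] × [0.14] = 0.063
  L_II = [P(node | comp) = 0.20] × [0.31] = 0.062
  L_III = [P(node | comp) = 0.12] × [0.34] = 0.0408
  L_IV = [P(node | comp) = 0.28] × [0.36] = 0.1008
Multiply by the mixture weights:
  w_I·L_I = 0.49 × 0.063 = 0.03087
  w_II·L_II = 0.08 × 0.062 = 0.00496
  w_III·L_III = 0.12 × 0.0408 = 0.004896
  w_IV·L_IV = 0.31 × 0.1008 = 0.031248
Normaliser: 0.03087 + 0.00496 + 0.004896 + 0.031248 = 0.071974
So the posterior for Topic III is 0.004896 / 0.071974 ≈ 0.068.

0.068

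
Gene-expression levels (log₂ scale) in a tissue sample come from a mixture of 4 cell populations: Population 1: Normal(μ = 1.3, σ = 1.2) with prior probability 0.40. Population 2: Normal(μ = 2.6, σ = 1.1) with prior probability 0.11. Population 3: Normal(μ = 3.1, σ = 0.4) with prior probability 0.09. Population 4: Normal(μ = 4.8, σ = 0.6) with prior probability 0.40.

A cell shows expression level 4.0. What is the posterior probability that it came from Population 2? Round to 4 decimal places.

0.1226

By Bayes' theorem, P(k | x) = P(Z=k) f_k(x) / Σ_j P(Z=j) f_j(x).
Component likelihoods at x = 4.0:
  L_1 = (1/(1.2·√(2π)))·exp(−(4.0−1.3)²/(2·1.2²)) = 0.332452·exp(-2.53125) = 0.0264497
  L_2 = (1/(1.1·√(2π)))·exp(−(4.0−2.6)²/(2·1.1²)) = 0.362675·exp(-0.80992) = 0.161352
  L_3 = (1/(0.4·√(2π)))·exp(−(4.0−3.1)²/(2·0.4²)) = 0.997356·exp(-2.53125) = 0.0793491
  L_4 = (1/(0.6·√(2π)))·exp(−(4.0−4.8)²/(2·0.6²)) = 0.664904·exp(-0.88889) = 0.27335
Weight by the priors:
  P(Z=1)·L_1 = 0.40 × 0.0264497 = 0.0105799
  P(Z=2)·L_2 = 0.11 × 0.161352 = 0.0177487
  P(Z=3)·L_3 = 0.09 × 0.0793491 = 0.00714142
  P(Z=4)·L_4 = 0.40 × 0.27335 = 0.10934
Evidence: 0.0105799 + 0.0177487 + 0.00714142 + 0.10934 = 0.14481
P(Population 2 | the observation) ≈ 0.1226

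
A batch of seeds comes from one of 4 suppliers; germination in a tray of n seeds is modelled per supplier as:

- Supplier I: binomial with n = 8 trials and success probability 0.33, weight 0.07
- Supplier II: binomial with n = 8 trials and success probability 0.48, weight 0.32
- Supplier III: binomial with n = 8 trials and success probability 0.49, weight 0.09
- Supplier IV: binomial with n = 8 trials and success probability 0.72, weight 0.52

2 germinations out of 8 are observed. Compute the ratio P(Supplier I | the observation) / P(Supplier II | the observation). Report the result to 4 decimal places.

0.4731

Posterior odds = (π_i f_i(x)) / (π_j f_j(x)); the normalising sum cancels.
Component likelihoods at x = 2 germinations out of 8:
  L_I = 0.275826
  L_II = 0.127544
  L_III = 0.118296
  L_IV = 0.00699473
Posterior odds = (π_I·L_I) / (π_II·L_II) = (0.07·0.275826) / (0.32·0.127544) = 0.0193078 / 0.0408141 ≈ 0.4731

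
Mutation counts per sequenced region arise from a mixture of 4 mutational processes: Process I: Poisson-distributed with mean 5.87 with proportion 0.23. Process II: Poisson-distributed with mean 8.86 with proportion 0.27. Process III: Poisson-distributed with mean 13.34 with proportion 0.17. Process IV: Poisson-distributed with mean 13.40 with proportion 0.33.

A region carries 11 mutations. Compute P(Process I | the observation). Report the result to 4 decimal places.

0.0597

The responsibility of component k is P(Z=k) f_k(x) divided by Σ_j P(Z=j) f_j(x).
Poisson probabilities:
  p_I = e^(−5.87)·5.87^11/11! = 0.020163
  p_II = e^(−8.86)·8.86^11/11! = 0.0939217
  p_III = e^(−13.34)·13.34^11/11! = 0.0959555
  p_IV = e^(−13.40)·13.40^11/11! = 0.0949404
Prior × likelihood for each component:
  P(Z=I)·p_I = 0.23 × 0.020163 = 0.00463749
  P(Z=II)·p_II = 0.27 × 0.0939217 = 0.0253589
  P(Z=III)·p_III = 0.17 × 0.0959555 = 0.0163124
  P(Z=IV)·p_IV = 0.33 × 0.0949404 = 0.0313303
Marginal: 0.00463749 + 0.0253589 + 0.0163124 + 0.0313303 = 0.0776391
P(Process I | the observation) = 0.00463749 / 0.0776391 ≈ 0.0597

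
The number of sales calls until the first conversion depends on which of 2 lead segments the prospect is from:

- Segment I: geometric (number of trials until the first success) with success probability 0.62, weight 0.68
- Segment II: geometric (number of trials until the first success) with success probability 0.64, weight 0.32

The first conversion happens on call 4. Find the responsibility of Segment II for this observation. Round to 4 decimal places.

Apply Bayes' rule: the posterior for each component is proportional to its prior times its likelihood at x.
Evaluate each component's likelihood at the observed value:
  L_I = 0.0340206
  L_II = 0.0298598
Weight by the priors:
  π_I·L_I = 0.68 × 0.0340206 = 0.023134
  π_II·L_II = 0.32 × 0.0298598 = 0.00955515
Denominator: 0.023134 + 0.00955515 = 0.0326892
P(Segment II | the observation) = 0.00955515 / 0.0326892 ≈ 0.2923

0.2923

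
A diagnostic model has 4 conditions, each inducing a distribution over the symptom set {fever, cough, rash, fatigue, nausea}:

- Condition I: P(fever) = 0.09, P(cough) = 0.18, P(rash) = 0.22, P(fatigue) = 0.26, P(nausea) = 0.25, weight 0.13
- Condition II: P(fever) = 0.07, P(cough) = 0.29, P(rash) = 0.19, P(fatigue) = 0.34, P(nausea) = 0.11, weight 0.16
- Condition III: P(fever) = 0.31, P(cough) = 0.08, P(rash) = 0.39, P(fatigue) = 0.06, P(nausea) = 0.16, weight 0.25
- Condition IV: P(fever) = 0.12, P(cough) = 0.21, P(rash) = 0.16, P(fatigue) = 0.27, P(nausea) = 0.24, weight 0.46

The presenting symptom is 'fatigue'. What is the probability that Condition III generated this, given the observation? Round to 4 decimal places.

P(component k | x) = π_k·f_k(x) / marginal(x), where marginal(x) = Σ_j π_j·f_j(x).
Categorical probabilities:
  p_I = 0.26
  p_II = 0.34
  p_III = 0.06
  p_IV = 0.27
Multiply by the mixture weights:
  π_I·p_I = 0.13 × 0.26 = 0.0338
  π_II·p_II = 0.16 × 0.34 = 0.0544
  π_III·p_III = 0.25 × 0.06 = 0.015
  π_IV·p_IV = 0.46 × 0.27 = 0.1242
Denominator: 0.0338 + 0.0544 + 0.015 + 0.1242 = 0.2274
P(Condition III | the observation) ≈ 0.0660

0.0660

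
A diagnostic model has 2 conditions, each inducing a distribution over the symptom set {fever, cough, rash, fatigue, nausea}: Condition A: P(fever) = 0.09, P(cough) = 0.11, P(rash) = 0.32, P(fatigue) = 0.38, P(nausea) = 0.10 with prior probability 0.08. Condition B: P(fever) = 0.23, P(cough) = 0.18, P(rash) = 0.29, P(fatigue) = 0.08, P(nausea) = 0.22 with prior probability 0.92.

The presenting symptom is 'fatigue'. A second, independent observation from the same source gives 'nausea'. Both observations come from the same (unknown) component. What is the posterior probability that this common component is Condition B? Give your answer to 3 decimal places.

Apply Bayes' rule: the posterior for each component is proportional to its prior times its likelihood at x.
Since both observations come from the same component, the likelihood for component k is f_k(x₁)·f_k(x₂).
  f_A = [0.38] × [0.1] = 0.038
  f_B = [0.08] × [0.22] = 0.0176
Unnormalised posteriors:
  w_A·f_A = 0.08 × 0.038 = 0.00304
  w_B·f_B = 0.92 × 0.0176 = 0.016192
Normaliser: 0.00304 + 0.016192 = 0.019232
So the posterior for Condition B is 0.016192 / 0.019232 ≈ 0.842.

0.842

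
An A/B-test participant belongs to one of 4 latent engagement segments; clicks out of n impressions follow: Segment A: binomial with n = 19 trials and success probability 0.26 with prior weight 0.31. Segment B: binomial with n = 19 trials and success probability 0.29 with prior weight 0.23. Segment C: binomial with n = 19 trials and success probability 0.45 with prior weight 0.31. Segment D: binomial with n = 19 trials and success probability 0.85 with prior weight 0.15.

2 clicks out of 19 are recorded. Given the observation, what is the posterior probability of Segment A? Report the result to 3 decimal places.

0.677

The responsibility of component k is w_k f_k(x) divided by Σ_j w_j f_j(x).
Component likelihoods at x = 2 clicks out of 19:
  p_A = C(19,2)·0.26^2·0.74^17 = 171·0.0676·0.00598328 = 0.0691643
  p_B = C(19,2)·0.29^2·0.71^17 = 171·0.0841·0.00296068 = 0.0425779
  p_C = C(19,2)·0.45^2·0.55^17 = 171·0.2025·3.85625e-05 = 0.00133532
  p_D = C(19,2)·0.85^2·0.15^17 = 171·0.7225·9.85261e-15 = 1.21727e-12
Prior × likelihood for each component:
  w_A·p_A = 0.31 × 0.0691643 = 0.0214409
  w_B·p_B = 0.23 × 0.0425779 = 0.00979291
  w_C·p_C = 0.31 × 0.00133532 = 0.000413951
  w_D·p_D = 0.15 × 1.21727e-12 = 1.8259e-13
Denominator: 0.0214409 + 0.00979291 + 0.000413951 + 1.8259e-13 = 0.0316478
Responsibility of Segment A: 0.0214409 / 0.0316478 ≈ 0.677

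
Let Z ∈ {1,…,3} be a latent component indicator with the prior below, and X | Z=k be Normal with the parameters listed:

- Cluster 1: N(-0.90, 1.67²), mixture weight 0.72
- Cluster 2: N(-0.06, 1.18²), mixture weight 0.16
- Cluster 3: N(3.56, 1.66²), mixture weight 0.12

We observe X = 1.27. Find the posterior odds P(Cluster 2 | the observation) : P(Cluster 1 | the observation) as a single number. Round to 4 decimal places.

The posterior odds equal the prior odds times the likelihood ratio: (P(Z=i)/P(Z=j))·(f_i(x)/f_j(x)).
Component likelihoods at x = 1.27:
  L_1 = (1/(1.67·√(2π)))·exp(−(1.27−-0.90)²/(2·1.67²)) = 0.238888·exp(-0.84422) = 0.102696
  L_2 = (1/(1.18·√(2π)))·exp(−(1.27−-0.06)²/(2·1.18²)) = 0.338087·exp(-0.63520) = 0.179129
  L_3 = (1/(1.66·√(2π)))·exp(−(1.27−3.56)²/(2·1.66²)) = 0.240327·exp(-0.95154) = 0.0928016
0.0286606 / 0.073941 ≈ 0.3876

0.3876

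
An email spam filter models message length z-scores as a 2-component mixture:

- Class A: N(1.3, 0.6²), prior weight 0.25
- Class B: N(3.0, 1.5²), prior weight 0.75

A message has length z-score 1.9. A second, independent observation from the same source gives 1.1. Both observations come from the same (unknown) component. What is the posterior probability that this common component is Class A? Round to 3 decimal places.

By Bayes' theorem, P(k | x) = P(Z=k) f_k(x) / Σ_j P(Z=j) f_j(x).
Since both observations come from the same component, the likelihood for component k is f_k(x₁)·f_k(x₂).
  f_A = [0.403285] × [0.628972] = 0.253655
  f_B = [0.203255] × [0.119239] = 0.0242359
Multiply by the mixture weights:
  P(Z=A)·f_A = 0.25 × 0.253655 = 0.0634137
  P(Z=B)·f_B = 0.75 × 0.0242359 = 0.018177
Denominator: 0.0634137 + 0.018177 = 0.0815906
P(Class A | x) ≈ 0.777

0.777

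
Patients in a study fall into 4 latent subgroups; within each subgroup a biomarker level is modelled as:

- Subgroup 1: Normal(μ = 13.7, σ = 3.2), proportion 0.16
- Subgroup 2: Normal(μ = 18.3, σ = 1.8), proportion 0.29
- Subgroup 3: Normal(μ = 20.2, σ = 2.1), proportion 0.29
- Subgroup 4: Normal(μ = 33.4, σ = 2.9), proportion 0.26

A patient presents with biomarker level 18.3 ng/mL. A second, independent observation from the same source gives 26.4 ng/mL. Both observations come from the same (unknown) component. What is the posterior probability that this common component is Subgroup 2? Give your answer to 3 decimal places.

0.006

Posterior ∝ prior × likelihood, so P(k | x) ∝ π_k f_k(x); normalise over all components.
Since both observations come from the same component, the likelihood for component k is f_k(x₁)·f_k(x₂).
  L_1 = [0.0443655] × [4.73673e-05] = 2.10148e-06
  L_2 = [0.221635] × [8.87986e-06] = 1.96808e-06
  L_3 = [0.126164] × [0.00243173] = 0.000306797
  L_4 = [1.78347e-07] × [0.00747009] = 1.33227e-09
Weight by the priors:
  π_1·L_1 = 0.16 × 2.10148e-06 = 3.36236e-07
  π_2·L_2 = 0.29 × 1.96808e-06 = 5.70744e-07
  π_3·L_3 = 0.29 × 0.000306797 = 8.8971e-05
  π_4·L_4 = 0.26 × 1.33227e-09 = 3.4639e-10
Normaliser: 3.36236e-07 + 5.70744e-07 + 8.8971e-05 + 3.4639e-10 = 8.98784e-05
So the posterior for Subgroup 2 is 5.70744e-07 / 8.98784e-05 ≈ 0.006.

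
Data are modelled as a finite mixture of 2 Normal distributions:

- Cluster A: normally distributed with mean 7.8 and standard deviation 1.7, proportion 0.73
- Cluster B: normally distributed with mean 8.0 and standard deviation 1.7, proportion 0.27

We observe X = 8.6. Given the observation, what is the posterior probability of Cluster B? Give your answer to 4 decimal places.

0.2797

Posterior ∝ prior × likelihood, so P(k | x) ∝ π_k f_k(x); normalise over all components.
Component likelihoods at x = 8.6:
  p_A = (1/(1.7·√(2π)))·exp(−(8.6−7.8)²/(2·1.7²)) = 0.234672·exp(-0.11073) = 0.210074
  p_B = (1/(1.7·√(2π)))·exp(−(8.6−8.0)²/(2·1.7²)) = 0.234672·exp(-0.06228) = 0.220502
Prior × likelihood for each component:
  π_A·p_A = 0.73 × 0.210074 = 0.153354
  π_B·p_B = 0.27 × 0.220502 = 0.0595354
Normaliser: 0.153354 + 0.0595354 = 0.21289
P(Cluster B | 8.6) = 0.0595354 / 0.21289 ≈ 0.2797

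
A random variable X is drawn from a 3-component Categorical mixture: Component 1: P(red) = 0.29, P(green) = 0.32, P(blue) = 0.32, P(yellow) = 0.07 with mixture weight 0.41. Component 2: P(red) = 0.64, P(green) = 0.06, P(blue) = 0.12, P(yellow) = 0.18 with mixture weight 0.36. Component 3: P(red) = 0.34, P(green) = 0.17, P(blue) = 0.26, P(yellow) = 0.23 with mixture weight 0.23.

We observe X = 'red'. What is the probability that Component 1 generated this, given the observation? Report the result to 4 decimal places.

The responsibility of component k is w_k f_k(x) divided by Σ_j w_j f_j(x).
Component likelihoods at x = 'red':
  L_1 = 0.29
  L_2 = 0.64
  L_3 = 0.34
Multiply by the mixture weights:
  w_1·L_1 = 0.41 × 0.29 = 0.1189
  w_2·L_2 = 0.36 × 0.64 = 0.2304
  w_3·L_3 = 0.23 × 0.34 = 0.0782
Marginal: 0.1189 + 0.2304 + 0.0782 = 0.4275
Responsibility of Component 1: 0.1189 / 0.4275 ≈ 0.2781

0.2781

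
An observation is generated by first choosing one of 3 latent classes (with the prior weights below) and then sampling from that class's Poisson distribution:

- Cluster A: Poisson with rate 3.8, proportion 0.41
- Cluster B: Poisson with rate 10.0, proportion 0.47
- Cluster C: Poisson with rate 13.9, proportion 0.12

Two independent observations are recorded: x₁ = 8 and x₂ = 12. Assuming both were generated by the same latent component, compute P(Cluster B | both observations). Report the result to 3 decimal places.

0.929

P(component k | x) = π_k·f_k(x) / marginal(x), where marginal(x) = Σ_j π_j·f_j(x).
Since both observations come from the same component, the likelihood for component k is f_k(x₁)·f_k(x₂).
  f_A = [0.0241229] × [0.000423396] = 1.02135e-05
  f_B = [0.112599] × [0.0947803] = 0.0106722
  f_C = [0.0317618] × [0.0998039] = 0.00316995
Prior × likelihood for each component:
  π_A·f_A = 0.41 × 1.02135e-05 = 4.18755e-06
  π_B·f_B = 0.47 × 0.0106722 = 0.00501592
  π_C·f_C = 0.12 × 0.00316995 = 0.000380394
Evidence: 4.18755e-06 + 0.00501592 + 0.000380394 = 0.0054005
So the posterior for Cluster B is 0.00501592 / 0.0054005 ≈ 0.929.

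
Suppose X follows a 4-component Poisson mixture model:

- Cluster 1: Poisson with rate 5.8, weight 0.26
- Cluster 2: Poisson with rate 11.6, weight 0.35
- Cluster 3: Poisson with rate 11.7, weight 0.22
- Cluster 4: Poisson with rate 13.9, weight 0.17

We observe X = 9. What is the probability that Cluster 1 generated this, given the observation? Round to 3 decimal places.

0.205

By Bayes' theorem, P(k | x) = P(Z=k) f_k(x) / Σ_j P(Z=j) f_j(x).
Poisson probabilities:
  f_1 = e^(−5.8)·5.8^9/9! = 0.0619699
  f_2 = e^(−11.6)·11.6^9/9! = 0.0960601
  f_3 = e^(−11.7)·11.7^9/9! = 0.0938997
  f_4 = e^(−13.9)·13.9^9/9! = 0.0490543
Weight by the priors:
  P(Z=1)·f_1 = 0.26 × 0.0619699 = 0.0161122
  P(Z=2)·f_2 = 0.35 × 0.0960601 = 0.033621
  P(Z=3)·f_3 = 0.22 × 0.0938997 = 0.0206579
  P(Z=4)·f_4 = 0.17 × 0.0490543 = 0.00833923
Denominator: 0.0161122 + 0.033621 + 0.0206579 + 0.00833923 = 0.0787304
Responsibility of Cluster 1: 0.0161122 / 0.0787304 ≈ 0.205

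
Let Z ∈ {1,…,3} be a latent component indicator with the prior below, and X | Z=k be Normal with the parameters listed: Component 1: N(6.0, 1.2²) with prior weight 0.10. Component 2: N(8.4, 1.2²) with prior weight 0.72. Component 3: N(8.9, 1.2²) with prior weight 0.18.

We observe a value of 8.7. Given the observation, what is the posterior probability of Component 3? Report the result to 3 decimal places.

0.201

Posterior ∝ prior × likelihood, so P(k | x) ∝ P(Z=k) f_k(x); normalise over all components.
Evaluate each component's likelihood at the observed value:
  f_1 = 0.0264497
  f_2 = 0.322223
  f_3 = 0.327866
Weight by the priors:
  P(Z=1)·f_1 = 0.10 × 0.0264497 = 0.00264497
  P(Z=2)·f_2 = 0.72 × 0.322223 = 0.232001
  P(Z=3)·f_3 = 0.18 × 0.327866 = 0.059016
Marginal: 0.00264497 + 0.232001 + 0.059016 = 0.293662
So the posterior for Component 3 is 0.059016 / 0.293662 ≈ 0.201.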